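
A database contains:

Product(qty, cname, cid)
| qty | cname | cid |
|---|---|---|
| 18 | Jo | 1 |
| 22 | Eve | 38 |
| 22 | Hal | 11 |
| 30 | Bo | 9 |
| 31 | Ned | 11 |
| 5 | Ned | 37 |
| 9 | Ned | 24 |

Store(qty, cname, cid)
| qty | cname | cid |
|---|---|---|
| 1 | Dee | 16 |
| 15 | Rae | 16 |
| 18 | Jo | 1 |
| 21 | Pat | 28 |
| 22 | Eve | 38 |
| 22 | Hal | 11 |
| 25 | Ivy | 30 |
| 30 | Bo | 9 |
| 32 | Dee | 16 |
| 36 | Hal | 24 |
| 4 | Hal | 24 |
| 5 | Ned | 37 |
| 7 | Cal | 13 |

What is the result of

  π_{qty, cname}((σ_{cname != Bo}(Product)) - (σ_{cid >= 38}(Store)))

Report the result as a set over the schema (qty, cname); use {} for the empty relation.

Filtering on cname != Bo leaves {(18, Jo, 1), (22, Eve, 38), (22, Hal, 11), (31, Ned, 11), (5, Ned, 37), (9, Ned, 24)}.
Filtering on cid >= 38 leaves {(22, Eve, 38)}.
Taking the difference: {(18, Jo, 1), (22, Hal, 11), (31, Ned, 11), (5, Ned, 37), (9, Ned, 24)}
π[qty, cname]: project onto (qty, cname) → {(18, Jo), (22, Hal), (31, Ned), (5, Ned), (9, Ned)}

{(18, Jo), (22, Hal), (31, Ned), (5, Ned), (9, Ned)}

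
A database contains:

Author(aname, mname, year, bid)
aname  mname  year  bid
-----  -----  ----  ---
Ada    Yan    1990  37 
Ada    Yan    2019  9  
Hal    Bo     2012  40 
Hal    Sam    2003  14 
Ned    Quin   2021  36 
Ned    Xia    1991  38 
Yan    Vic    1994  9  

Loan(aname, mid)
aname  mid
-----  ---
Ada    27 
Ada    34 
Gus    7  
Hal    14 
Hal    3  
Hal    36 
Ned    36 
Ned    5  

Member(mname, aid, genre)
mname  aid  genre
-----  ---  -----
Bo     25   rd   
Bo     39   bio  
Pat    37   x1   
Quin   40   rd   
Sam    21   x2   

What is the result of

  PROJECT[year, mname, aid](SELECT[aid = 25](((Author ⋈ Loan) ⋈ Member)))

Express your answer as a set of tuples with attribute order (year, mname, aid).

{(2012, Bo, 25)}

Author ⋈ Loan (natural join on aname): {(Ada, Yan, 1990, 37, 27), (Ada, Yan, 1990, 37, 34), (Ada, Yan, 2019, 9, 27), (Ada, Yan, 2019, 9, 34), (Hal, Bo, 2012, 40, 14), (Hal, Bo, 2012, 40, 3), (Hal, Bo, 2012, 40, 36), (Hal, Sam, 2003, 14, 14), (Hal, Sam, 2003, 14, 3), (Hal, Sam, 2003, 14, 36), (Ned, Quin, 2021, 36, 36), (Ned, Quin, 2021, 36, 5), (Ned, Xia, 1991, 38, 36), (Ned, Xia, 1991, 38, 5)}
(Author ⋈ Loan) ⋈ Member (natural join on mname): {(Hal, Bo, 2012, 40, 14, 25, rd), (Hal, Bo, 2012, 40, 14, 39, bio), (Hal, Bo, 2012, 40, 3, 25, rd), (Hal, Bo, 2012, 40, 3, 39, bio), (Hal, Bo, 2012, 40, 36, 25, rd), (Hal, Bo, 2012, 40, 36, 39, bio), (Hal, Sam, 2003, 14, 14, 21, x2), (Hal, Sam, 2003, 14, 3, 21, x2), (Hal, Sam, 2003, 14, 36, 21, x2), (Ned, Quin, 2021, 36, 36, 40, rd), (Ned, Quin, 2021, 36, 5, 40, rd)}
Filtering on aid = 25 leaves {(Hal, Bo, 2012, 40, 14, 25, rd), (Hal, Bo, 2012, 40, 3, 25, rd), (Hal, Bo, 2012, 40, 36, 25, rd)}.
Keep only column(s) year, mname, aid (2 duplicate(s) eliminated): {(2012, Bo, 25)}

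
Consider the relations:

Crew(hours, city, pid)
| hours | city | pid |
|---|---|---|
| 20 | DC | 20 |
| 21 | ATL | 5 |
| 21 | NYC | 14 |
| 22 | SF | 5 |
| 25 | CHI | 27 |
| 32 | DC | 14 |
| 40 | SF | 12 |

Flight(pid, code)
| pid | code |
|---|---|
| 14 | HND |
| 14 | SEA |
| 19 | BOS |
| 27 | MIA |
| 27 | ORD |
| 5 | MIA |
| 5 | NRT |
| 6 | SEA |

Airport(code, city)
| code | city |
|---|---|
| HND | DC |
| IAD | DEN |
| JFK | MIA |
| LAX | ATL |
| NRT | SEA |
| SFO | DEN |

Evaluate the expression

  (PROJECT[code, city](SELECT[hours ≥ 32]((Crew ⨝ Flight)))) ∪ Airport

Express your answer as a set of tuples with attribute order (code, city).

{(HND, DC), (IAD, DEN), (JFK, MIA), (LAX, ATL), (NRT, SEA), (SEA, DC), (SFO, DEN)}

Joining Crew and Flight on pid yields {(21, ATL, 5, MIA), (21, ATL, 5, NRT), (21, NYC, 14, HND), (21, NYC, 14, SEA), (22, SF, 5, MIA), (22, SF, 5, NRT), (25, CHI, 27, MIA), (25, CHI, 27, ORD), (32, DC, 14, HND), (32, DC, 14, SEA)}.
Filtering on hours ≥ 32 leaves {(32, DC, 14, HND), (32, DC, 14, SEA)}.
Keep only column(s) code, city: {(HND, DC), (SEA, DC)}
Set union of the two operands is {(HND, DC), (IAD, DEN), (JFK, MIA), (LAX, ATL), (NRT, SEA), (SEA, DC), (SFO, DEN)}.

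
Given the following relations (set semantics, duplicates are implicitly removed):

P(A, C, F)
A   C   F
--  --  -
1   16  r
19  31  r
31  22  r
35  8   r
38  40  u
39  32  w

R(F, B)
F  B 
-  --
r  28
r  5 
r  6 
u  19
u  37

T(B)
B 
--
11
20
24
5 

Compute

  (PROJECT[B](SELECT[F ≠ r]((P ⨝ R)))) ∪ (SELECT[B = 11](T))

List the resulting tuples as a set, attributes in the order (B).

{11, 19, 37}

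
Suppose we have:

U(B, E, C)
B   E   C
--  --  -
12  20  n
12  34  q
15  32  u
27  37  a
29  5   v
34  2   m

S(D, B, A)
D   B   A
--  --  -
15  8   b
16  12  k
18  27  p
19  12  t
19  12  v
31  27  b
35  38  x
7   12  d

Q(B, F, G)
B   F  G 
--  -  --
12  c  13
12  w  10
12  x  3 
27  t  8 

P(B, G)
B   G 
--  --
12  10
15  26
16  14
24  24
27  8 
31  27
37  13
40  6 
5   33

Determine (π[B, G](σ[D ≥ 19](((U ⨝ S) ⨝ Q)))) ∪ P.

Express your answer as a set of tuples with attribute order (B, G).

U ⋈ S (natural join on B): {(12, 20, n, 16, k), (12, 20, n, 19, t), (12, 20, n, 19, v), (12, 20, n, 7, d), (12, 34, q, 16, k), (12, 34, q, 19, t), (12, 34, q, 19, v), (12, 34, q, 7, d), (27, 37, a, 18, p), (27, 37, a, 31, b)}
(U ⨝ S) ⋈ Q (natural join on B): {(12, 20, n, 16, k, c, 13), (12, 20, n, 16, k, w, 10), (12, 20, n, 16, k, x, 3), (12, 20, n, 19, t, c, 13), (12, 20, n, 19, t, w, 10), (12, 20, n, 19, t, x, 3), (12, 20, n, 19, v, c, 13), (12, 20, n, 19, v, w, 10), (12, 20, n, 19, v, x, 3), (12, 20, n, 7, d, c, 13), (12, 20, n, 7, d, w, 10), (12, 20, n, 7, d, x, 3), (12, 34, q, 16, k, c, 13), (12, 34, q, 16, k, w, 10), (12, 34, q, 16, k, x, 3), (12, 34, q, 19, t, c, 13), (12, 34, q, 19, t, w, 10), (12, 34, q, 19, t, x, 3), (12, 34, q, 19, v, c, 13), (12, 34, q, 19, v, w, 10), (12, 34, q, 19, v, x, 3), (12, 34, q, 7, d, c, 13), (12, 34, q, 7, d, w, 10), (12, 34, q, 7, d, x, 3), (27, 37, a, 18, p, t, 8), (27, 37, a, 31, b, t, 8)}
σ[D ≥ 19]: keep tuples satisfying D ≥ 19 → {(12, 20, n, 19, t, c, 13), (12, 20, n, 19, t, w, 10), (12, 20, n, 19, t, x, 3), (12, 20, n, 19, v, c, 13), (12, 20, n, 19, v, w, 10), (12, 20, n, 19, v, x, 3), (12, 34, q, 19, t, c, 13), (12, 34, q, 19, t, w, 10), (12, 34, q, 19, t, x, 3), (12, 34, q, 19, v, c, 13), (12, 34, q, 19, v, w, 10), (12, 34, q, 19, v, x, 3), (27, 37, a, 31, b, t, 8)}
Keep only column(s) B, G (9 duplicate(s) eliminated): {(12, 10), (12, 13), (12, 3), (27, 8)}
Taking the union: {(12, 10), (12, 13), (12, 3), (15, 26), (16, 14), (24, 24), (27, 8), (31, 27), (37, 13), (40, 6), (5, 33)}

{(12, 10), (12, 13), (12, 3), (15, 26), (16, 14), (24, 24), (27, 8), (31, 27), (37, 13), (40, 6), (5, 33)}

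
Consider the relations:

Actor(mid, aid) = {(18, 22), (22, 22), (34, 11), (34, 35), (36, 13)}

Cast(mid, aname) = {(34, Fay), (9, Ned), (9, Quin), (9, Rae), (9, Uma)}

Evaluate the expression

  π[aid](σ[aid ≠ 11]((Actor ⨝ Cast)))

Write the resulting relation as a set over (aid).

{35}

Actor ⋈ Cast (natural join on mid): {(34, 11, Fay), (34, 35, Fay)}
Filtering on aid ≠ 11 leaves {(34, 35, Fay)}.
Projecting to aid: {35}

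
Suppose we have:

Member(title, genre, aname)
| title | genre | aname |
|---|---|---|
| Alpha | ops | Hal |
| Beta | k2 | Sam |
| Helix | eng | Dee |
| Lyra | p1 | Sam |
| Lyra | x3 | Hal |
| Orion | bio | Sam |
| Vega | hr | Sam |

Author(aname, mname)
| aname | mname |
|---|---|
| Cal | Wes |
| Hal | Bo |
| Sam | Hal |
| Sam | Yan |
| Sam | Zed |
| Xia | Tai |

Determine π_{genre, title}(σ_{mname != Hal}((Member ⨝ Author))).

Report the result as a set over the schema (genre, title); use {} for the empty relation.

Joining Member and Author on aname yields {(Alpha, ops, Hal, Bo), (Beta, k2, Sam, Hal), (Beta, k2, Sam, Yan), (Beta, k2, Sam, Zed), (Lyra, p1, Sam, Hal), (Lyra, p1, Sam, Yan), (Lyra, p1, Sam, Zed), (Lyra, x3, Hal, Bo), (Orion, bio, Sam, Hal), (Orion, bio, Sam, Yan), (Orion, bio, Sam, Zed), (Vega, hr, Sam, Hal), (Vega, hr, Sam, Yan), (Vega, hr, Sam, Zed)}.
Apply σ_{mname != Hal}; surviving tuples: {(Alpha, ops, Hal, Bo), (Beta, k2, Sam, Yan), (Beta, k2, Sam, Zed), (Lyra, p1, Sam, Yan), (Lyra, p1, Sam, Zed), (Lyra, x3, Hal, Bo), (Orion, bio, Sam, Yan), (Orion, bio, Sam, Zed), (Vega, hr, Sam, Yan), (Vega, hr, Sam, Zed)}
Keep only column(s) genre, title (4 duplicate(s) eliminated): {(bio, Orion), (hr, Vega), (k2, Beta), (ops, Alpha), (p1, Lyra), (x3, Lyra)}

{(bio, Orion), (hr, Vega), (k2, Beta), (ops, Alpha), (p1, Lyra), (x3, Lyra)}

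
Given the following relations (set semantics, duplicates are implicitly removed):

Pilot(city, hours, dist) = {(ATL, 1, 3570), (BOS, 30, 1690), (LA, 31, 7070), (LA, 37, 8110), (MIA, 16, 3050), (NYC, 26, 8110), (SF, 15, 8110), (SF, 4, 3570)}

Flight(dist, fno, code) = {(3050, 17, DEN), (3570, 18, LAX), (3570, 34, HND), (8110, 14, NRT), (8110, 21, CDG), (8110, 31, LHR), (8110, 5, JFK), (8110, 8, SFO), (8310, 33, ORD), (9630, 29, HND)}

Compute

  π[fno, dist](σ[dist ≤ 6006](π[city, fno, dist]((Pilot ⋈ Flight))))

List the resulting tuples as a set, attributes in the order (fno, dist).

{(17, 3050), (18, 3570), (34, 3570)}

Joining Pilot and Flight on dist yields {(ATL, 1, 3570, 18, LAX), (ATL, 1, 3570, 34, HND), (LA, 37, 8110, 14, NRT), (LA, 37, 8110, 21, CDG), (LA, 37, 8110, 31, LHR), (LA, 37, 8110, 5, JFK), (LA, 37, 8110, 8, SFO), (MIA, 16, 3050, 17, DEN), (NYC, 26, 8110, 14, NRT), (NYC, 26, 8110, 21, CDG), (NYC, 26, 8110, 31, LHR), (NYC, 26, 8110, 5, JFK), (NYC, 26, 8110, 8, SFO), (SF, 15, 8110, 14, NRT), (SF, 15, 8110, 21, CDG), (SF, 15, 8110, 31, LHR), (SF, 15, 8110, 5, JFK), (SF, 15, 8110, 8, SFO), (SF, 4, 3570, 18, LAX), (SF, 4, 3570, 34, HND)}.
π_{city, fno, dist} gives {(ATL, 18, 3570), (ATL, 34, 3570), (LA, 14, 8110), (LA, 21, 8110), (LA, 31, 8110), (LA, 5, 8110), (LA, 8, 8110), (MIA, 17, 3050), (NYC, 14, 8110), (NYC, 21, 8110), (NYC, 31, 8110), (NYC, 5, 8110), (NYC, 8, 8110), (SF, 14, 8110), (SF, 18, 3570), (SF, 21, 8110), (SF, 31, 8110), (SF, 34, 3570), (SF, 5, 8110), (SF, 8, 8110)}.
σ[dist ≤ 6006]: keep tuples satisfying dist ≤ 6006 → {(ATL, 18, 3570), (ATL, 34, 3570), (MIA, 17, 3050), (SF, 18, 3570), (SF, 34, 3570)}
π_{fno, dist} gives {(17, 3050), (18, 3570), (34, 3570)} (2 duplicate(s) eliminated).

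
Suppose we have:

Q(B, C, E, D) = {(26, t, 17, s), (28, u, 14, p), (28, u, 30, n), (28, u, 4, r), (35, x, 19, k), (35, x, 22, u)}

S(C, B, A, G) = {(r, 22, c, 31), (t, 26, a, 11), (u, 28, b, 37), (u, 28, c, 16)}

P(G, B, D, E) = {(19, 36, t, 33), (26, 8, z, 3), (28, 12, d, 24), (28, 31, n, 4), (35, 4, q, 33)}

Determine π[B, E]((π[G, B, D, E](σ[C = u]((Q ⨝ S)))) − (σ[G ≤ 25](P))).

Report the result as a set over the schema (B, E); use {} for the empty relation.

{(28, 14), (28, 30), (28, 4)}

Joining Q and S on B, C yields {(26, t, 17, s, a, 11), (28, u, 14, p, b, 37), (28, u, 14, p, c, 16), (28, u, 30, n, b, 37), (28, u, 30, n, c, 16), (28, u, 4, r, b, 37), (28, u, 4, r, c, 16)}.
Apply σ_{C = u}; surviving tuples: {(28, u, 14, p, b, 37), (28, u, 14, p, c, 16), (28, u, 30, n, b, 37), (28, u, 30, n, c, 16), (28, u, 4, r, b, 37), (28, u, 4, r, c, 16)}
Keep only column(s) G, B, D, E: {(16, 28, n, 30), (16, 28, p, 14), (16, 28, r, 4), (37, 28, n, 30), (37, 28, p, 14), (37, 28, r, 4)}
Apply σ_{G ≤ 25}; surviving tuples: {(19, 36, t, 33)}
Set difference of the two operands is {(16, 28, n, 30), (16, 28, p, 14), (16, 28, r, 4), (37, 28, n, 30), (37, 28, p, 14), (37, 28, r, 4)}.
Keep only column(s) B, E (3 duplicate(s) eliminated): {(28, 14), (28, 30), (28, 4)}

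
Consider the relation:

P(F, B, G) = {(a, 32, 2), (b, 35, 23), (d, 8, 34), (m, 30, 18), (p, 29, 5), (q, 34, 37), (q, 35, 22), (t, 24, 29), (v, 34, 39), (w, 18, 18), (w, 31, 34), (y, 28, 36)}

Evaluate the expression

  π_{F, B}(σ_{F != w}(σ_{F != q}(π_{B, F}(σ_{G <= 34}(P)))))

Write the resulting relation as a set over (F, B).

{(a, 32), (b, 35), (d, 8), (m, 30), (p, 29), (t, 24)}

σ[G <= 34]: keep tuples satisfying G <= 34 → {(a, 32, 2), (b, 35, 23), (d, 8, 34), (m, 30, 18), (p, 29, 5), (q, 35, 22), (t, 24, 29), (w, 18, 18), (w, 31, 34)}
Projecting to B, F: {(18, w), (24, t), (29, p), (30, m), (31, w), (32, a), (35, b), (35, q), (8, d)}
σ[F != q]: keep tuples satisfying F != q → {(18, w), (24, t), (29, p), (30, m), (31, w), (32, a), (35, b), (8, d)}
σ[F != w]: keep tuples satisfying F != w → {(24, t), (29, p), (30, m), (32, a), (35, b), (8, d)}
Projecting to F, B: {(a, 32), (b, 35), (d, 8), (m, 30), (p, 29), (t, 24)}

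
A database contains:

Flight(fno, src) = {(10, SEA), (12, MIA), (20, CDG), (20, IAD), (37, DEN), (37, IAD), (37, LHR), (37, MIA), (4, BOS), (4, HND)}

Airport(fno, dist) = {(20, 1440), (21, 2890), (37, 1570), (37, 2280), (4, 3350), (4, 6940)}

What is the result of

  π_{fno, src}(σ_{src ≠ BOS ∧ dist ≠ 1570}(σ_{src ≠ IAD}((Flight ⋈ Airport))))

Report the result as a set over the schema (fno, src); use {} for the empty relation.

Flight ⋈ Airport (natural join on fno): {(20, CDG, 1440), (20, IAD, 1440), (37, DEN, 1570), (37, DEN, 2280), (37, IAD, 1570), (37, IAD, 2280), (37, LHR, 1570), (37, LHR, 2280), (37, MIA, 1570), (37, MIA, 2280), (4, BOS, 3350), (4, BOS, 6940), (4, HND, 3350), (4, HND, 6940)}
σ[src ≠ IAD]: keep tuples satisfying src ≠ IAD → {(20, CDG, 1440), (37, DEN, 1570), (37, DEN, 2280), (37, LHR, 1570), (37, LHR, 2280), (37, MIA, 1570), (37, MIA, 2280), (4, BOS, 3350), (4, BOS, 6940), (4, HND, 3350), (4, HND, 6940)}
σ[src ≠ BOS ∧ dist ≠ 1570]: keep tuples satisfying src ≠ BOS ∧ dist ≠ 1570 → {(20, CDG, 1440), (37, DEN, 2280), (37, LHR, 2280), (37, MIA, 2280), (4, HND, 3350), (4, HND, 6940)}
Projecting to fno, src (1 duplicate(s) eliminated): {(20, CDG), (37, DEN), (37, LHR), (37, MIA), (4, HND)}

{(20, CDG), (37, DEN), (37, LHR), (37, MIA), (4, HND)}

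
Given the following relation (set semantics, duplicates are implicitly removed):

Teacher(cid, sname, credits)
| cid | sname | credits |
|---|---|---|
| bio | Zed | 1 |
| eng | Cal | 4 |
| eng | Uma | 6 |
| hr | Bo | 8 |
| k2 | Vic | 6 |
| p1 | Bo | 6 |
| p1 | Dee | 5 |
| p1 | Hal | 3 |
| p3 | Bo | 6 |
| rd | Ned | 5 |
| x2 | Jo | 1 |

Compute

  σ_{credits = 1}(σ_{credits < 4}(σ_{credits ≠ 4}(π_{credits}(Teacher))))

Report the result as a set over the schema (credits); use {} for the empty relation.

Keep only column(s) credits (5 duplicate(s) eliminated): {1, 3, 4, 5, 6, 8}
Apply σ_{credits ≠ 4}; surviving tuples: {1, 3, 5, 6, 8}
Apply σ_{credits < 4}; surviving tuples: {1, 3}
Apply σ_{credits = 1}; surviving tuples: {1}

{1}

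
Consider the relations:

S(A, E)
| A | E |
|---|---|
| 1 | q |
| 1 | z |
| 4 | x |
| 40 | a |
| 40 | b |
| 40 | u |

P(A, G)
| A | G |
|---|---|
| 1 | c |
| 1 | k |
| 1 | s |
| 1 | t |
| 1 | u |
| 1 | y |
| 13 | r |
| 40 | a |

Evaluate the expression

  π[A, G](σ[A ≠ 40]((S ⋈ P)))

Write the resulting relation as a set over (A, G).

{(1, c), (1, k), (1, s), (1, t), (1, u), (1, y)}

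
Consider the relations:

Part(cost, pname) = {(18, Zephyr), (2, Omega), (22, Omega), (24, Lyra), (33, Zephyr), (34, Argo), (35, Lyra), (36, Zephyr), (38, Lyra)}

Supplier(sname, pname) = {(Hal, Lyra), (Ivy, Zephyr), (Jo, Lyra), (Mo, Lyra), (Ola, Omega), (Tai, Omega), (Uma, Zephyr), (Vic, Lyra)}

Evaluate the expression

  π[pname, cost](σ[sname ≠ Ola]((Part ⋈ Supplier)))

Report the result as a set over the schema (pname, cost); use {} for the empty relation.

{(Lyra, 24), (Lyra, 35), (Lyra, 38), (Omega, 2), (Omega, 22), (Zephyr, 18), (Zephyr, 33), (Zephyr, 36)}

Part ⋈ Supplier (natural join on pname): {(18, Zephyr, Ivy), (18, Zephyr, Uma), (2, Omega, Ola), (2, Omega, Tai), (22, Omega, Ola), (22, Omega, Tai), (24, Lyra, Hal), (24, Lyra, Jo), (24, Lyra, Mo), (24, Lyra, Vic), (33, Zephyr, Ivy), (33, Zephyr, Uma), (35, Lyra, Hal), (35, Lyra, Jo), (35, Lyra, Mo), (35, Lyra, Vic), (36, Zephyr, Ivy), (36, Zephyr, Uma), (38, Lyra, Hal), (38, Lyra, Jo), (38, Lyra, Mo), (38, Lyra, Vic)}
Selection sname ≠ Ola: {(18, Zephyr, Ivy), (18, Zephyr, Uma), (2, Omega, Tai), (22, Omega, Tai), (24, Lyra, Hal), (24, Lyra, Jo), (24, Lyra, Mo), (24, Lyra, Vic), (33, Zephyr, Ivy), (33, Zephyr, Uma), (35, Lyra, Hal), (35, Lyra, Jo), (35, Lyra, Mo), (35, Lyra, Vic), (36, Zephyr, Ivy), (36, Zephyr, Uma), (38, Lyra, Hal), (38, Lyra, Jo), (38, Lyra, Mo), (38, Lyra, Vic)}
Projecting to pname, cost (12 duplicate(s) eliminated): {(Lyra, 24), (Lyra, 35), (Lyra, 38), (Omega, 2), (Omega, 22), (Zephyr, 18), (Zephyr, 33), (Zephyr, 36)}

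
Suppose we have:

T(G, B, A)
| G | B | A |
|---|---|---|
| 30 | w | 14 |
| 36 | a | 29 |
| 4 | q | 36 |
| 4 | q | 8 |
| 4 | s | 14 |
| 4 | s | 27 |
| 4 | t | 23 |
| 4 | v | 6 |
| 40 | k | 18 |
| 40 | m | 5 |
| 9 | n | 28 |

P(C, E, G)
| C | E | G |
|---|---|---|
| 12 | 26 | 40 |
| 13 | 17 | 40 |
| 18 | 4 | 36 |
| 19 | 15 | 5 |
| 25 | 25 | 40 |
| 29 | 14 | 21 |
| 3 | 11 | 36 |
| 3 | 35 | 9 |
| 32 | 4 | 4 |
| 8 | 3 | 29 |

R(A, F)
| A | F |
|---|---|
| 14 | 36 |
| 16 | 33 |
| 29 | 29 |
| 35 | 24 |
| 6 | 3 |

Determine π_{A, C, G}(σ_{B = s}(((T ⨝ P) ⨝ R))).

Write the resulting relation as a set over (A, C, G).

T ⋈ P (natural join on G): {(36, a, 29, 18, 4), (36, a, 29, 3, 11), (4, q, 36, 32, 4), (4, q, 8, 32, 4), (4, s, 14, 32, 4), (4, s, 27, 32, 4), (4, t, 23, 32, 4), (4, v, 6, 32, 4), (40, k, 18, 12, 26), (40, k, 18, 13, 17), (40, k, 18, 25, 25), (40, m, 5, 12, 26), (40, m, 5, 13, 17), (40, m, 5, 25, 25), (9, n, 28, 3, 35)}
(T ⨝ P) ⋈ R (natural join on A): {(36, a, 29, 18, 4, 29), (36, a, 29, 3, 11, 29), (4, s, 14, 32, 4, 36), (4, v, 6, 32, 4, 3)}
σ[B = s]: keep tuples satisfying B = s → {(4, s, 14, 32, 4, 36)}
Projecting to A, C, G: {(14, 32, 4)}

{(14, 32, 4)}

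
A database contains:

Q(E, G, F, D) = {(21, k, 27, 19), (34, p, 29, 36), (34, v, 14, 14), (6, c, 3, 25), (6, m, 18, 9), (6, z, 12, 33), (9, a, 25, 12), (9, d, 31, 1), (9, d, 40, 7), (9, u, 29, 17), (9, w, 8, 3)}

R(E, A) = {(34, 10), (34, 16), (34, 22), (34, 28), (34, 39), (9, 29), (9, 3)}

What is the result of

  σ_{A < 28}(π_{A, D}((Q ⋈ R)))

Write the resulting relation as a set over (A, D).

{(10, 14), (10, 36), (16, 14), (16, 36), (22, 14), (22, 36), (3, 1), (3, 12), (3, 17), (3, 3), (3, 7)}

Q ⋈ R (natural join on E): {(34, p, 29, 36, 10), (34, p, 29, 36, 16), (34, p, 29, 36, 22), (34, p, 29, 36, 28), (34, p, 29, 36, 39), (34, v, 14, 14, 10), (34, v, 14, 14, 16), (34, v, 14, 14, 22), (34, v, 14, 14, 28), (34, v, 14, 14, 39), (9, a, 25, 12, 29), (9, a, 25, 12, 3), (9, d, 31, 1, 29), (9, d, 31, 1, 3), (9, d, 40, 7, 29), (9, d, 40, 7, 3), (9, u, 29, 17, 29), (9, u, 29, 17, 3), (9, w, 8, 3, 29), (9, w, 8, 3, 3)}
π_{A, D} gives {(10, 14), (10, 36), (16, 14), (16, 36), (22, 14), (22, 36), (28, 14), (28, 36), (29, 1), (29, 12), (29, 17), (29, 3), (29, 7), (3, 1), (3, 12), (3, 17), (3, 3), (3, 7), (39, 14), (39, 36)}.
Selection A < 28: {(10, 14), (10, 36), (16, 14), (16, 36), (22, 14), (22, 36), (3, 1), (3, 12), (3, 17), (3, 3), (3, 7)}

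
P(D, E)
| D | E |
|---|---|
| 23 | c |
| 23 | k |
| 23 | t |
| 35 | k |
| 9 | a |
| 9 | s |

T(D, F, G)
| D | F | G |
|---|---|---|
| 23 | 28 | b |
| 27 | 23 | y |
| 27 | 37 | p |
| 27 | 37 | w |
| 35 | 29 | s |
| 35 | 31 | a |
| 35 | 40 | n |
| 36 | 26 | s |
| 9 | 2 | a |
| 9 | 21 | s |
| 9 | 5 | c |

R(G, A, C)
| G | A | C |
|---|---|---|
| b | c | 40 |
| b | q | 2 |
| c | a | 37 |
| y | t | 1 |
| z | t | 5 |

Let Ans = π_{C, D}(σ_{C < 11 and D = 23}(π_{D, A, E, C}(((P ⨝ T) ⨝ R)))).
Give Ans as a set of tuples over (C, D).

Natural join on D: {(23, c, 28, b), (23, k, 28, b), (23, t, 28, b), (35, k, 29, s), (35, k, 31, a), (35, k, 40, n), (9, a, 2, a), (9, a, 21, s), (9, a, 5, c), (9, s, 2, a), (9, s, 21, s), (9, s, 5, c)}
Natural join on G: {(23, c, 28, b, c, 40), (23, c, 28, b, q, 2), (23, k, 28, b, c, 40), (23, k, 28, b, q, 2), (23, t, 28, b, c, 40), (23, t, 28, b, q, 2), (9, a, 5, c, a, 37), (9, s, 5, c, a, 37)}
π[D, A, E, C]: project onto (D, A, E, C) → {(23, c, c, 40), (23, c, k, 40), (23, c, t, 40), (23, q, c, 2), (23, q, k, 2), (23, q, t, 2), (9, a, a, 37), (9, a, s, 37)}
Apply σ_{C < 11 and D = 23}; surviving tuples: {(23, q, c, 2), (23, q, k, 2), (23, q, t, 2)}
π[C, D]: project onto (C, D) (2 duplicate(s) eliminated) → {(2, 23)}

{(2, 23)}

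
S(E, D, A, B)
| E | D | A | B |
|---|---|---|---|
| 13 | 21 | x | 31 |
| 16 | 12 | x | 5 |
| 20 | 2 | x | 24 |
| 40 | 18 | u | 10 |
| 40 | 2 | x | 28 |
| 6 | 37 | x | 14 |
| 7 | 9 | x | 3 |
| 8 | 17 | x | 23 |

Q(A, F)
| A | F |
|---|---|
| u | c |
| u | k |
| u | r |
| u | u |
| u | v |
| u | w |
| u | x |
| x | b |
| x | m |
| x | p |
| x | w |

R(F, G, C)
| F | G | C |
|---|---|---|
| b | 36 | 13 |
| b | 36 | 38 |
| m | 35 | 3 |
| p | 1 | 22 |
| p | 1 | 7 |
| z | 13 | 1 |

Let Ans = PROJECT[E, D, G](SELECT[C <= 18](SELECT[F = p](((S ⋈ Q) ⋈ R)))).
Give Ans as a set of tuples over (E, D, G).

{(13, 21, 1), (16, 12, 1), (20, 2, 1), (40, 2, 1), (6, 37, 1), (7, 9, 1), (8, 17, 1)}

Joining S and Q on A yields {(13, 21, x, 31, b), (13, 21, x, 31, m), (13, 21, x, 31, p), (13, 21, x, 31, w), (16, 12, x, 5, b), (16, 12, x, 5, m), (16, 12, x, 5, p), (16, 12, x, 5, w), (20, 2, x, 24, b), (20, 2, x, 24, m), (20, 2, x, 24, p), (20, 2, x, 24, w), (40, 18, u, 10, c), (40, 18, u, 10, k), (40, 18, u, 10, r), (40, 18, u, 10, u), (40, 18, u, 10, v), (40, 18, u, 10, w), (40, 18, u, 10, x), (40, 2, x, 28, b), (40, 2, x, 28, m), (40, 2, x, 28, p), (40, 2, x, 28, w), (6, 37, x, 14, b), (6, 37, x, 14, m), (6, 37, x, 14, p), (6, 37, x, 14, w), (7, 9, x, 3, b), (7, 9, x, 3, m), (7, 9, x, 3, p), (7, 9, x, 3, w), (8, 17, x, 23, b), (8, 17, x, 23, m), (8, 17, x, 23, p), (8, 17, x, 23, w)}.
Joining (S ⋈ Q) and R on F yields {(13, 21, x, 31, b, 36, 13), (13, 21, x, 31, b, 36, 38), (13, 21, x, 31, m, 35, 3), (13, 21, x, 31, p, 1, 22), (13, 21, x, 31, p, 1, 7), (16, 12, x, 5, b, 36, 13), (16, 12, x, 5, b, 36, 38), (16, 12, x, 5, m, 35, 3), (16, 12, x, 5, p, 1, 22), (16, 12, x, 5, p, 1, 7), (20, 2, x, 24, b, 36, 13), (20, 2, x, 24, b, 36, 38), (20, 2, x, 24, m, 35, 3), (20, 2, x, 24, p, 1, 22), (20, 2, x, 24, p, 1, 7), (40, 2, x, 28, b, 36, 13), (40, 2, x, 28, b, 36, 38), (40, 2, x, 28, m, 35, 3), (40, 2, x, 28, p, 1, 22), (40, 2, x, 28, p, 1, 7), (6, 37, x, 14, b, 36, 13), (6, 37, x, 14, b, 36, 38), (6, 37, x, 14, m, 35, 3), (6, 37, x, 14, p, 1, 22), (6, 37, x, 14, p, 1, 7), (7, 9, x, 3, b, 36, 13), (7, 9, x, 3, b, 36, 38), (7, 9, x, 3, m, 35, 3), (7, 9, x, 3, p, 1, 22), (7, 9, x, 3, p, 1, 7), (8, 17, x, 23, b, 36, 13), (8, 17, x, 23, b, 36, 38), (8, 17, x, 23, m, 35, 3), (8, 17, x, 23, p, 1, 22), (8, 17, x, 23, p, 1, 7)}.
Filtering on F = p leaves {(13, 21, x, 31, p, 1, 22), (13, 21, x, 31, p, 1, 7), (16, 12, x, 5, p, 1, 22), (16, 12, x, 5, p, 1, 7), (20, 2, x, 24, p, 1, 22), (20, 2, x, 24, p, 1, 7), (40, 2, x, 28, p, 1, 22), (40, 2, x, 28, p, 1, 7), (6, 37, x, 14, p, 1, 22), (6, 37, x, 14, p, 1, 7), (7, 9, x, 3, p, 1, 22), (7, 9, x, 3, p, 1, 7), (8, 17, x, 23, p, 1, 22), (8, 17, x, 23, p, 1, 7)}.
Filtering on C <= 18 leaves {(13, 21, x, 31, p, 1, 7), (16, 12, x, 5, p, 1, 7), (20, 2, x, 24, p, 1, 7), (40, 2, x, 28, p, 1, 7), (6, 37, x, 14, p, 1, 7), (7, 9, x, 3, p, 1, 7), (8, 17, x, 23, p, 1, 7)}.
Projecting to E, D, G: {(13, 21, 1), (16, 12, 1), (20, 2, 1), (40, 2, 1), (6, 37, 1), (7, 9, 1), (8, 17, 1)}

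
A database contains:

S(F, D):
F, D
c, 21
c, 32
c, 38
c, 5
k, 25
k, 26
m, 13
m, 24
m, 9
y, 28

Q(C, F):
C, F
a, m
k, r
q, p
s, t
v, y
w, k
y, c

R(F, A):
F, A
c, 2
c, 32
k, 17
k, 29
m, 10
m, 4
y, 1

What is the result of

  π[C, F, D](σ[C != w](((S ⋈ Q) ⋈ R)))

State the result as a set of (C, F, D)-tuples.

{(a, m, 13), (a, m, 24), (a, m, 9), (v, y, 28), (y, c, 21), (y, c, 32), (y, c, 38), (y, c, 5)}

S ⋈ Q (natural join on F): {(c, 21, y), (c, 32, y), (c, 38, y), (c, 5, y), (k, 25, w), (k, 26, w), (m, 13, a), (m, 24, a), (m, 9, a), (y, 28, v)}
(S ⋈ Q) ⋈ R (natural join on F): {(c, 21, y, 2), (c, 21, y, 32), (c, 32, y, 2), (c, 32, y, 32), (c, 38, y, 2), (c, 38, y, 32), (c, 5, y, 2), (c, 5, y, 32), (k, 25, w, 17), (k, 25, w, 29), (k, 26, w, 17), (k, 26, w, 29), (m, 13, a, 10), (m, 13, a, 4), (m, 24, a, 10), (m, 24, a, 4), (m, 9, a, 10), (m, 9, a, 4), (y, 28, v, 1)}
Filtering on C != w leaves {(c, 21, y, 2), (c, 21, y, 32), (c, 32, y, 2), (c, 32, y, 32), (c, 38, y, 2), (c, 38, y, 32), (c, 5, y, 2), (c, 5, y, 32), (m, 13, a, 10), (m, 13, a, 4), (m, 24, a, 10), (m, 24, a, 4), (m, 9, a, 10), (m, 9, a, 4), (y, 28, v, 1)}.
π_{C, F, D} gives {(a, m, 13), (a, m, 24), (a, m, 9), (v, y, 28), (y, c, 21), (y, c, 32), (y, c, 38), (y, c, 5)} (7 duplicate(s) eliminated).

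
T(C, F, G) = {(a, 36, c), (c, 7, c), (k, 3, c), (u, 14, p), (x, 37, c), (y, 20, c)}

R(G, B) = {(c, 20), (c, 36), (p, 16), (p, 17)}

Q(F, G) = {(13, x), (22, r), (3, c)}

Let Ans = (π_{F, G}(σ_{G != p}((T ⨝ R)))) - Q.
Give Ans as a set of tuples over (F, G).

{(20, c), (36, c), (37, c), (7, c)}

Natural join on G: {(a, 36, c, 20), (a, 36, c, 36), (c, 7, c, 20), (c, 7, c, 36), (k, 3, c, 20), (k, 3, c, 36), (u, 14, p, 16), (u, 14, p, 17), (x, 37, c, 20), (x, 37, c, 36), (y, 20, c, 20), (y, 20, c, 36)}
Filtering on G != p leaves {(a, 36, c, 20), (a, 36, c, 36), (c, 7, c, 20), (c, 7, c, 36), (k, 3, c, 20), (k, 3, c, 36), (x, 37, c, 20), (x, 37, c, 36), (y, 20, c, 20), (y, 20, c, 36)}.
π[F, G]: project onto (F, G) (5 duplicate(s) eliminated) → {(20, c), (3, c), (36, c), (37, c), (7, c)}
Difference: {(20, c), (3, c), (36, c), (37, c), (7, c)} with {(13, x), (22, r), (3, c)} → {(20, c), (36, c), (37, c), (7, c)}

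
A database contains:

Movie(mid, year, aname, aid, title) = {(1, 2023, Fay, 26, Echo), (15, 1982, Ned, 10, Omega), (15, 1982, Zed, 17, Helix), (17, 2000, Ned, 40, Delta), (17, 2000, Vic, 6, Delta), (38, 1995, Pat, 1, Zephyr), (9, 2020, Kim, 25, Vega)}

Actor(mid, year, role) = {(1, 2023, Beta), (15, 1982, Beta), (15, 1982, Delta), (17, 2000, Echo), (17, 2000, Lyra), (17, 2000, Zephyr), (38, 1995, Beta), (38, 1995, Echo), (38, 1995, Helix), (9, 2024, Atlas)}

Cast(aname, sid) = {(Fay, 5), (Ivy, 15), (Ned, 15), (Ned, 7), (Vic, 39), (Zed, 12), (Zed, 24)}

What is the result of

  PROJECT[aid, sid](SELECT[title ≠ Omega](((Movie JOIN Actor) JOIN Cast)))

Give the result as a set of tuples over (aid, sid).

Joining Movie and Actor on mid, year yields {(1, 2023, Fay, 26, Echo, Beta), (15, 1982, Ned, 10, Omega, Beta), (15, 1982, Ned, 10, Omega, Delta), (15, 1982, Zed, 17, Helix, Beta), (15, 1982, Zed, 17, Helix, Delta), (17, 2000, Ned, 40, Delta, Echo), (17, 2000, Ned, 40, Delta, Lyra), (17, 2000, Ned, 40, Delta, Zephyr), (17, 2000, Vic, 6, Delta, Echo), (17, 2000, Vic, 6, Delta, Lyra), (17, 2000, Vic, 6, Delta, Zephyr), (38, 1995, Pat, 1, Zephyr, Beta), (38, 1995, Pat, 1, Zephyr, Echo), (38, 1995, Pat, 1, Zephyr, Helix)}.
Joining (Movie JOIN Actor) and Cast on aname yields {(1, 2023, Fay, 26, Echo, Beta, 5), (15, 1982, Ned, 10, Omega, Beta, 15), (15, 1982, Ned, 10, Omega, Beta, 7), (15, 1982, Ned, 10, Omega, Delta, 15), (15, 1982, Ned, 10, Omega, Delta, 7), (15, 1982, Zed, 17, Helix, Beta, 12), (15, 1982, Zed, 17, Helix, Beta, 24), (15, 1982, Zed, 17, Helix, Delta, 12), (15, 1982, Zed, 17, Helix, Delta, 24), (17, 2000, Ned, 40, Delta, Echo, 15), (17, 2000, Ned, 40, Delta, Echo, 7), (17, 2000, Ned, 40, Delta, Lyra, 15), (17, 2000, Ned, 40, Delta, Lyra, 7), (17, 2000, Ned, 40, Delta, Zephyr, 15), (17, 2000, Ned, 40, Delta, Zephyr, 7), (17, 2000, Vic, 6, Delta, Echo, 39), (17, 2000, Vic, 6, Delta, Lyra, 39), (17, 2000, Vic, 6, Delta, Zephyr, 39)}.
Filtering on title ≠ Omega leaves {(1, 2023, Fay, 26, Echo, Beta, 5), (15, 1982, Zed, 17, Helix, Beta, 12), (15, 1982, Zed, 17, Helix, Beta, 24), (15, 1982, Zed, 17, Helix, Delta, 12), (15, 1982, Zed, 17, Helix, Delta, 24), (17, 2000, Ned, 40, Delta, Echo, 15), (17, 2000, Ned, 40, Delta, Echo, 7), (17, 2000, Ned, 40, Delta, Lyra, 15), (17, 2000, Ned, 40, Delta, Lyra, 7), (17, 2000, Ned, 40, Delta, Zephyr, 15), (17, 2000, Ned, 40, Delta, Zephyr, 7), (17, 2000, Vic, 6, Delta, Echo, 39), (17, 2000, Vic, 6, Delta, Lyra, 39), (17, 2000, Vic, 6, Delta, Zephyr, 39)}.
π[aid, sid]: project onto (aid, sid) (8 duplicate(s) eliminated) → {(17, 12), (17, 24), (26, 5), (40, 15), (40, 7), (6, 39)}

{(17, 12), (17, 24), (26, 5), (40, 15), (40, 7), (6, 39)}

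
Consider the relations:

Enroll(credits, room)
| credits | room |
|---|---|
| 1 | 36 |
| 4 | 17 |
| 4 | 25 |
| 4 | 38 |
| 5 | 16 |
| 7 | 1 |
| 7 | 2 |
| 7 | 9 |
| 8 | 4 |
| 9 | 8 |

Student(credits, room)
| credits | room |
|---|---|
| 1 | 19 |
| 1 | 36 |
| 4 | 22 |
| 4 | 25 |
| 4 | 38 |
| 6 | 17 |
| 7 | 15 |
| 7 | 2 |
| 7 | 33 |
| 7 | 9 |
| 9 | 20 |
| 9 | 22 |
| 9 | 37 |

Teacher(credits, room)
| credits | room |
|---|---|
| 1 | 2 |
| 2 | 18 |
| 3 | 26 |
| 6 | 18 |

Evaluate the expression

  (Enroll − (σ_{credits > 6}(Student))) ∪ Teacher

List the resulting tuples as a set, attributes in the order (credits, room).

{(1, 2), (1, 36), (2, 18), (3, 26), (4, 17), (4, 25), (4, 38), (5, 16), (6, 18), (7, 1), (8, 4), (9, 8)}

σ[credits > 6]: keep tuples satisfying credits > 6 → {(7, 15), (7, 2), (7, 33), (7, 9), (9, 20), (9, 22), (9, 37)}
Set difference of the two operands is {(1, 36), (4, 17), (4, 25), (4, 38), (5, 16), (7, 1), (8, 4), (9, 8)}.
Set union of the two operands is {(1, 2), (1, 36), (2, 18), (3, 26), (4, 17), (4, 25), (4, 38), (5, 16), (6, 18), (7, 1), (8, 4), (9, 8)}.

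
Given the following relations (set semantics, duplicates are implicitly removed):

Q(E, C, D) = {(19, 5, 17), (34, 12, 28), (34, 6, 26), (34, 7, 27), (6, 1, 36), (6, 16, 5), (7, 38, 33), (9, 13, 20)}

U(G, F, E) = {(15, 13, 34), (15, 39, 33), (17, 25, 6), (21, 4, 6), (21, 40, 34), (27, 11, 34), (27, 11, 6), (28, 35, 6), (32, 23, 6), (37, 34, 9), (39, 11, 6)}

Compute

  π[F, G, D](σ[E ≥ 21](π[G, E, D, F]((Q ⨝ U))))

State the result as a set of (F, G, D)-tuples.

{(11, 27, 26), (11, 27, 27), (11, 27, 28), (13, 15, 26), (13, 15, 27), (13, 15, 28), (40, 21, 26), (40, 21, 27), (40, 21, 28)}

Joining Q and U on E yields {(34, 12, 28, 15, 13), (34, 12, 28, 21, 40), (34, 12, 28, 27, 11), (34, 6, 26, 15, 13), (34, 6, 26, 21, 40), (34, 6, 26, 27, 11), (34, 7, 27, 15, 13), (34, 7, 27, 21, 40), (34, 7, 27, 27, 11), (6, 1, 36, 17, 25), (6, 1, 36, 21, 4), (6, 1, 36, 27, 11), (6, 1, 36, 28, 35), (6, 1, 36, 32, 23), (6, 1, 36, 39, 11), (6, 16, 5, 17, 25), (6, 16, 5, 21, 4), (6, 16, 5, 27, 11), (6, 16, 5, 28, 35), (6, 16, 5, 32, 23), (6, 16, 5, 39, 11), (9, 13, 20, 37, 34)}.
π[G, E, D, F]: project onto (G, E, D, F) → {(15, 34, 26, 13), (15, 34, 27, 13), (15, 34, 28, 13), (17, 6, 36, 25), (17, 6, 5, 25), (21, 34, 26, 40), (21, 34, 27, 40), (21, 34, 28, 40), (21, 6, 36, 4), (21, 6, 5, 4), (27, 34, 26, 11), (27, 34, 27, 11), (27, 34, 28, 11), (27, 6, 36, 11), (27, 6, 5, 11), (28, 6, 36, 35), (28, 6, 5, 35), (32, 6, 36, 23), (32, 6, 5, 23), (37, 9, 20, 34), (39, 6, 36, 11), (39, 6, 5, 11)}
σ[E ≥ 21]: keep tuples satisfying E ≥ 21 → {(15, 34, 26, 13), (15, 34, 27, 13), (15, 34, 28, 13), (21, 34, 26, 40), (21, 34, 27, 40), (21, 34, 28, 40), (27, 34, 26, 11), (27, 34, 27, 11), (27, 34, 28, 11)}
π[F, G, D]: project onto (F, G, D) → {(11, 27, 26), (11, 27, 27), (11, 27, 28), (13, 15, 26), (13, 15, 27), (13, 15, 28), (40, 21, 26), (40, 21, 27), (40, 21, 28)}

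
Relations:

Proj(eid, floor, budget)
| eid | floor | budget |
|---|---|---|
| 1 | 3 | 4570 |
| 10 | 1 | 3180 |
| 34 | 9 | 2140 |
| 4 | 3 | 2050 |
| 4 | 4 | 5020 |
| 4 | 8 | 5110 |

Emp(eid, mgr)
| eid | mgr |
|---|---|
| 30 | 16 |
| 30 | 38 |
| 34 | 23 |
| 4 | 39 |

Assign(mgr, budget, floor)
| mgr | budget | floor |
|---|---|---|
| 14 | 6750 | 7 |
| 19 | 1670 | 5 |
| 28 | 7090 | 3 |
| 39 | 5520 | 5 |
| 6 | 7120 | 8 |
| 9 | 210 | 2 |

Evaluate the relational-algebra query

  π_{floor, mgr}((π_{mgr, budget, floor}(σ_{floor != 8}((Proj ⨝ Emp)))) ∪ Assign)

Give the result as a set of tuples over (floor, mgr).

{(2, 9), (3, 28), (3, 39), (4, 39), (5, 19), (5, 39), (7, 14), (8, 6), (9, 23)}

Proj ⋈ Emp (natural join on eid): {(34, 9, 2140, 23), (4, 3, 2050, 39), (4, 4, 5020, 39), (4, 8, 5110, 39)}
σ[floor != 8]: keep tuples satisfying floor != 8 → {(34, 9, 2140, 23), (4, 3, 2050, 39), (4, 4, 5020, 39)}
Projecting to mgr, budget, floor: {(23, 2140, 9), (39, 2050, 3), (39, 5020, 4)}
Union: {(23, 2140, 9), (39, 2050, 3), (39, 5020, 4)} with {(14, 6750, 7), (19, 1670, 5), (28, 7090, 3), (39, 5520, 5), (6, 7120, 8), (9, 210, 2)} → {(14, 6750, 7), (19, 1670, 5), (23, 2140, 9), (28, 7090, 3), (39, 2050, 3), (39, 5020, 4), (39, 5520, 5), (6, 7120, 8), (9, 210, 2)}
Projecting to floor, mgr: {(2, 9), (3, 28), (3, 39), (4, 39), (5, 19), (5, 39), (7, 14), (8, 6), (9, 23)}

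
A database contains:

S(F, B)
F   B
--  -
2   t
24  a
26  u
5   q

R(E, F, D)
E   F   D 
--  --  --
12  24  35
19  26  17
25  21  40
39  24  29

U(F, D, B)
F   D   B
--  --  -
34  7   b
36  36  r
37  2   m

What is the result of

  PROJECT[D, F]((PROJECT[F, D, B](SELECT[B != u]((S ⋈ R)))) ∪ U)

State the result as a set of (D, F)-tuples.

{(2, 37), (29, 24), (35, 24), (36, 36), (7, 34)}

Joining S and R on F yields {(24, a, 12, 35), (24, a, 39, 29), (26, u, 19, 17)}.
Filtering on B != u leaves {(24, a, 12, 35), (24, a, 39, 29)}.
π[F, D, B]: project onto (F, D, B) → {(24, 29, a), (24, 35, a)}
Taking the union: {(24, 29, a), (24, 35, a), (34, 7, b), (36, 36, r), (37, 2, m)}
π[D, F]: project onto (D, F) → {(2, 37), (29, 24), (35, 24), (36, 36), (7, 34)}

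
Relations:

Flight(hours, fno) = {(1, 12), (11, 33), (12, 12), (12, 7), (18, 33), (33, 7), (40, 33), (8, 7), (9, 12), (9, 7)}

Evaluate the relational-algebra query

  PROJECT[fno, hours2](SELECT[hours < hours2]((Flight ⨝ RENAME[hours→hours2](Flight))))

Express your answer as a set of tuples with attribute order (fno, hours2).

{(12, 12), (12, 9), (33, 18), (33, 40), (7, 12), (7, 33), (7, 9)}

ρ[hours→hours2]: schema becomes (hours2, fno); tuples unchanged.
Natural join on fno: {(1, 12, 1), (1, 12, 12), (1, 12, 9), (11, 33, 11), (11, 33, 18), (11, 33, 40), (12, 12, 1), (12, 12, 12), (12, 12, 9), (12, 7, 12), (12, 7, 33), (12, 7, 8), (12, 7, 9), (18, 33, 11), (18, 33, 18), (18, 33, 40), (33, 7, 12), (33, 7, 33), (33, 7, 8), (33, 7, 9), (40, 33, 11), (40, 33, 18), (40, 33, 40), (8, 7, 12), (8, 7, 33), (8, 7, 8), (8, 7, 9), (9, 12, 1), (9, 12, 12), (9, 12, 9), (9, 7, 12), (9, 7, 33), (9, 7, 8), (9, 7, 9)}
Selection hours < hours2: {(1, 12, 12), (1, 12, 9), (11, 33, 18), (11, 33, 40), (12, 7, 33), (18, 33, 40), (8, 7, 12), (8, 7, 33), (8, 7, 9), (9, 12, 12), (9, 7, 12), (9, 7, 33)}
Projecting to fno, hours2 (5 duplicate(s) eliminated): {(12, 12), (12, 9), (33, 18), (33, 40), (7, 12), (7, 33), (7, 9)}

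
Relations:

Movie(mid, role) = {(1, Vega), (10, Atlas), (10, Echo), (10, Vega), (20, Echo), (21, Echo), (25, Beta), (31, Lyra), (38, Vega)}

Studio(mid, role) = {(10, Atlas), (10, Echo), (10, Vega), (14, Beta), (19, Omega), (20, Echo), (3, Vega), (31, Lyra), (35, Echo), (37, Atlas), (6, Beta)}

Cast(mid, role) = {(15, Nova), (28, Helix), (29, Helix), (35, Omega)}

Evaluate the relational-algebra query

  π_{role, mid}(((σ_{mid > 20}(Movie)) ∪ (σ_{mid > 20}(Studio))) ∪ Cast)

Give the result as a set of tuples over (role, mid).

σ[mid > 20]: keep tuples satisfying mid > 20 → {(21, Echo), (25, Beta), (31, Lyra), (38, Vega)}
σ[mid > 20]: keep tuples satisfying mid > 20 → {(31, Lyra), (35, Echo), (37, Atlas)}
Taking the union: {(21, Echo), (25, Beta), (31, Lyra), (35, Echo), (37, Atlas), (38, Vega)}
Taking the union: {(15, Nova), (21, Echo), (25, Beta), (28, Helix), (29, Helix), (31, Lyra), (35, Echo), (35, Omega), (37, Atlas), (38, Vega)}
π[role, mid]: project onto (role, mid) → {(Atlas, 37), (Beta, 25), (Echo, 21), (Echo, 35), (Helix, 28), (Helix, 29), (Lyra, 31), (Nova, 15), (Omega, 35), (Vega, 38)}

{(Atlas, 37), (Beta, 25), (Echo, 21), (Echo, 35), (Helix, 28), (Helix, 29), (Lyra, 31), (Nova, 15), (Omega, 35), (Vega, 38)}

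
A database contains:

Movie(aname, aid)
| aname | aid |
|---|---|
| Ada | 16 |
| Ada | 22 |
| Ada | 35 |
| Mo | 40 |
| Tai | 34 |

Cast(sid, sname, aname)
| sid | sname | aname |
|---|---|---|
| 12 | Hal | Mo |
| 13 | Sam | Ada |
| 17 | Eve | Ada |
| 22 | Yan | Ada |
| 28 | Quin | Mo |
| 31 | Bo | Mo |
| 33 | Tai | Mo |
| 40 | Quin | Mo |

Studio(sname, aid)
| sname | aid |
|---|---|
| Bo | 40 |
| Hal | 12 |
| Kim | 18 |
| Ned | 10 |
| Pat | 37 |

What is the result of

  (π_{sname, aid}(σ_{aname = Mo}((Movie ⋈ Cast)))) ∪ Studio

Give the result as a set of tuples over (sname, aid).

Movie ⋈ Cast (natural join on aname): {(Ada, 16, 13, Sam), (Ada, 16, 17, Eve), (Ada, 16, 22, Yan), (Ada, 22, 13, Sam), (Ada, 22, 17, Eve), (Ada, 22, 22, Yan), (Ada, 35, 13, Sam), (Ada, 35, 17, Eve), (Ada, 35, 22, Yan), (Mo, 40, 12, Hal), (Mo, 40, 28, Quin), (Mo, 40, 31, Bo), (Mo, 40, 33, Tai), (Mo, 40, 40, Quin)}
Apply σ_{aname = Mo}; surviving tuples: {(Mo, 40, 12, Hal), (Mo, 40, 28, Quin), (Mo, 40, 31, Bo), (Mo, 40, 33, Tai), (Mo, 40, 40, Quin)}
Projecting to sname, aid (1 duplicate(s) eliminated): {(Bo, 40), (Hal, 40), (Quin, 40), (Tai, 40)}
Set union of the two operands is {(Bo, 40), (Hal, 12), (Hal, 40), (Kim, 18), (Ned, 10), (Pat, 37), (Quin, 40), (Tai, 40)}.

{(Bo, 40), (Hal, 12), (Hal, 40), (Kim, 18), (Ned, 10), (Pat, 37), (Quin, 40), (Tai, 40)}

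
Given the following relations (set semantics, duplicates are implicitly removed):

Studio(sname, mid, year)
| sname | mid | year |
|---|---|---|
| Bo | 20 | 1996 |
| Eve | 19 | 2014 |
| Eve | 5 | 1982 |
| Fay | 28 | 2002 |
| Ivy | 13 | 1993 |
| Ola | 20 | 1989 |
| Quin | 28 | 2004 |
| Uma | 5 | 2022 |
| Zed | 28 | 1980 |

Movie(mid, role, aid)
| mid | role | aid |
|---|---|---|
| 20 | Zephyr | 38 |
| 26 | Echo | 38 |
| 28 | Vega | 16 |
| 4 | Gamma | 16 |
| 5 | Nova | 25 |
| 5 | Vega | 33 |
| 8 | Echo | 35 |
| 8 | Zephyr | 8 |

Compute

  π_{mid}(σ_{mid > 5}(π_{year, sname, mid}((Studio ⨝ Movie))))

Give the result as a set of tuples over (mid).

Studio ⋈ Movie (natural join on mid): {(Bo, 20, 1996, Zephyr, 38), (Eve, 5, 1982, Nova, 25), (Eve, 5, 1982, Vega, 33), (Fay, 28, 2002, Vega, 16), (Ola, 20, 1989, Zephyr, 38), (Quin, 28, 2004, Vega, 16), (Uma, 5, 2022, Nova, 25), (Uma, 5, 2022, Vega, 33), (Zed, 28, 1980, Vega, 16)}
Keep only column(s) year, sname, mid (2 duplicate(s) eliminated): {(1980, Zed, 28), (1982, Eve, 5), (1989, Ola, 20), (1996, Bo, 20), (2002, Fay, 28), (2004, Quin, 28), (2022, Uma, 5)}
σ[mid > 5]: keep tuples satisfying mid > 5 → {(1980, Zed, 28), (1989, Ola, 20), (1996, Bo, 20), (2002, Fay, 28), (2004, Quin, 28)}
Keep only column(s) mid (3 duplicate(s) eliminated): {20, 28}

{20, 28}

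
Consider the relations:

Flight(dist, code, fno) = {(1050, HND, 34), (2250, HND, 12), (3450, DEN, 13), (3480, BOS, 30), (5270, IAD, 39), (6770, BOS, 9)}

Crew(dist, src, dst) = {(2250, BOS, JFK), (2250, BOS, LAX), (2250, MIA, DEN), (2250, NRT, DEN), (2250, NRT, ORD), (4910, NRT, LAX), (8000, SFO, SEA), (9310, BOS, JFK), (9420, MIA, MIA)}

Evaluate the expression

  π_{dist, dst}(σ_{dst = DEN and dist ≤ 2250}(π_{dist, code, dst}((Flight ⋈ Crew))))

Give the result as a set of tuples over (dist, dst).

{(2250, DEN)}

Joining Flight and Crew on dist yields {(2250, HND, 12, BOS, JFK), (2250, HND, 12, BOS, LAX), (2250, HND, 12, MIA, DEN), (2250, HND, 12, NRT, DEN), (2250, HND, 12, NRT, ORD)}.
π_{dist, code, dst} gives {(2250, HND, DEN), (2250, HND, JFK), (2250, HND, LAX), (2250, HND, ORD)} (1 duplicate(s) eliminated).
Selection dst = DEN and dist ≤ 2250: {(2250, HND, DEN)}
π_{dist, dst} gives {(2250, DEN)}.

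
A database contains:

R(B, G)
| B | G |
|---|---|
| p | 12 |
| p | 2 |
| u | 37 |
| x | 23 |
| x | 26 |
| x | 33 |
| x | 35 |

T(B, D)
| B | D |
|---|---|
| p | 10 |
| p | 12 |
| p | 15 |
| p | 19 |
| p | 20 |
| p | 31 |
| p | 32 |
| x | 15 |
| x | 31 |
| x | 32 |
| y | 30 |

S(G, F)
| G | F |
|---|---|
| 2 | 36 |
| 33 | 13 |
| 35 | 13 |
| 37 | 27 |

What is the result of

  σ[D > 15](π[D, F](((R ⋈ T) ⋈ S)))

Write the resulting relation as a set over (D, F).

{(19, 36), (20, 36), (31, 13), (31, 36), (32, 13), (32, 36)}

Joining R and T on B yields {(p, 12, 10), (p, 12, 12), (p, 12, 15), (p, 12, 19), (p, 12, 20), (p, 12, 31), (p, 12, 32), (p, 2, 10), (p, 2, 12), (p, 2, 15), (p, 2, 19), (p, 2, 20), (p, 2, 31), (p, 2, 32), (x, 23, 15), (x, 23, 31), (x, 23, 32), (x, 26, 15), (x, 26, 31), (x, 26, 32), (x, 33, 15), (x, 33, 31), (x, 33, 32), (x, 35, 15), (x, 35, 31), (x, 35, 32)}.
Joining (R ⋈ T) and S on G yields {(p, 2, 10, 36), (p, 2, 12, 36), (p, 2, 15, 36), (p, 2, 19, 36), (p, 2, 20, 36), (p, 2, 31, 36), (p, 2, 32, 36), (x, 33, 15, 13), (x, 33, 31, 13), (x, 33, 32, 13), (x, 35, 15, 13), (x, 35, 31, 13), (x, 35, 32, 13)}.
π_{D, F} gives {(10, 36), (12, 36), (15, 13), (15, 36), (19, 36), (20, 36), (31, 13), (31, 36), (32, 13), (32, 36)} (3 duplicate(s) eliminated).
Apply σ_{D > 15}; surviving tuples: {(19, 36), (20, 36), (31, 13), (31, 36), (32, 13), (32, 36)}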